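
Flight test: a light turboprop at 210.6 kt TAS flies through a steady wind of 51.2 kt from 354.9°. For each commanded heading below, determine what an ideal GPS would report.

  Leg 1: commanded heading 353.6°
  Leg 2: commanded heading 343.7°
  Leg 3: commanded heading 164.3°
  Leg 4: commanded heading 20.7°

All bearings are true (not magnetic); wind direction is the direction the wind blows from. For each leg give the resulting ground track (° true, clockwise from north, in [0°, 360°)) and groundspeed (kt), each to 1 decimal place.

Leg 1: heading 353.6°; drift -0.4° → track 353.2°, groundspeed 159.4 kt
Leg 2: heading 343.7°; drift -3.5° → track 340.2°, groundspeed 160.7 kt
Leg 3: heading 164.3°; drift +2.1° → track 166.4°, groundspeed 261.1 kt
Leg 4: heading 20.7°; drift +7.7° → track 28.4°, groundspeed 166.0 kt

Leg 1: track=353.2°, groundspeed=159.4 kt
Leg 2: track=340.2°, groundspeed=160.7 kt
Leg 3: track=166.4°, groundspeed=261.1 kt
Leg 4: track=28.4°, groundspeed=166.0 kt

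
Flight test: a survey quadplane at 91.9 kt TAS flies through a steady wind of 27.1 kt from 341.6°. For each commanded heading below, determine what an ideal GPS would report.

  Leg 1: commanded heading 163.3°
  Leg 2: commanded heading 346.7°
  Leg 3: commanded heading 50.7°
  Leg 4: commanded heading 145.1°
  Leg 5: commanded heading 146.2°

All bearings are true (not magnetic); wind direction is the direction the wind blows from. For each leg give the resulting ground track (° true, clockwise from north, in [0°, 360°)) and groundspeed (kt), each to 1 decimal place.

Leg 1: heading 163.3°; drift -0.4° → track 162.9°, groundspeed 119.0 kt
Leg 2: heading 346.7°; drift +2.1° → track 348.8°, groundspeed 65.0 kt
Leg 3: heading 50.7°; drift +17.1° → track 67.8°, groundspeed 86.0 kt
Leg 4: heading 145.1°; drift +3.7° → track 148.8°, groundspeed 118.1 kt
Leg 5: heading 146.2°; drift +3.5° → track 149.7°, groundspeed 118.2 kt

Leg 1: track=162.9°, groundspeed=119.0 kt
Leg 2: track=348.8°, groundspeed=65.0 kt
Leg 3: track=67.8°, groundspeed=86.0 kt
Leg 4: track=148.8°, groundspeed=118.1 kt
Leg 5: track=149.7°, groundspeed=118.2 kt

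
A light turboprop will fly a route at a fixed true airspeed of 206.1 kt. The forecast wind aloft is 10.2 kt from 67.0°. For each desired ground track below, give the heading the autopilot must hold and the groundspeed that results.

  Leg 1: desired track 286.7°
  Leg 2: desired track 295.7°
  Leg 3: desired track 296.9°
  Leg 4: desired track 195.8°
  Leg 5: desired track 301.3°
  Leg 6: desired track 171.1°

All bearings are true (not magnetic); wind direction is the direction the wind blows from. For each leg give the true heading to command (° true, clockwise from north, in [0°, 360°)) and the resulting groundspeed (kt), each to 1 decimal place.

Leg 1: desired track 286.7°; wind correction +1.8° → command heading 288.5°, groundspeed 213.8 kt
Leg 2: desired track 295.7°; wind correction +2.1° → command heading 297.8°, groundspeed 212.7 kt
Leg 3: desired track 296.9°; wind correction +2.2° → command heading 299.1°, groundspeed 212.5 kt
Leg 4: desired track 195.8°; wind correction -2.2° → command heading 193.6°, groundspeed 212.3 kt
Leg 5: desired track 301.3°; wind correction +2.3° → command heading 303.6°, groundspeed 211.9 kt
Leg 6: desired track 171.1°; wind correction -2.8° → command heading 168.3°, groundspeed 208.3 kt

Leg 1: heading=288.5°, groundspeed=213.8 kt
Leg 2: heading=297.8°, groundspeed=212.7 kt
Leg 3: heading=299.1°, groundspeed=212.5 kt
Leg 4: heading=193.6°, groundspeed=212.3 kt
Leg 5: heading=303.6°, groundspeed=211.9 kt
Leg 6: heading=168.3°, groundspeed=208.3 kt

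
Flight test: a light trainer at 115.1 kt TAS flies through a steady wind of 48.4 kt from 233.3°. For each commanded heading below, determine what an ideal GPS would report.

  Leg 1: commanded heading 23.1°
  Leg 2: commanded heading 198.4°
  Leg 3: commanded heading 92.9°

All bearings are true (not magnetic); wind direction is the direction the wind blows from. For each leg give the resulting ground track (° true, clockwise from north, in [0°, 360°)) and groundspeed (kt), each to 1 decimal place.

Leg 1: heading 23.1°; drift +8.8° → track 31.9°, groundspeed 158.8 kt
Leg 2: heading 198.4°; drift -20.2° → track 178.2°, groundspeed 80.3 kt
Leg 3: heading 92.9°; drift -11.4° → track 81.5°, groundspeed 155.5 kt

Leg 1: track=31.9°, groundspeed=158.8 kt
Leg 2: track=178.2°, groundspeed=80.3 kt
Leg 3: track=81.5°, groundspeed=155.5 kt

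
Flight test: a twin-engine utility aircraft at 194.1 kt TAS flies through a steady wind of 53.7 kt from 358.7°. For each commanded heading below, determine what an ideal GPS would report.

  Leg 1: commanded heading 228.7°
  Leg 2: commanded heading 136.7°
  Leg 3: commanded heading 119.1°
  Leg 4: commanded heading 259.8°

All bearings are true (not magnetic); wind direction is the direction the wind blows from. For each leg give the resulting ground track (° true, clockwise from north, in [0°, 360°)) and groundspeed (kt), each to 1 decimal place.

Leg 1: heading 228.7°; drift -10.2° → track 218.5°, groundspeed 232.3 kt
Leg 2: heading 136.7°; drift +8.7° → track 145.4°, groundspeed 236.7 kt
Leg 3: heading 119.1°; drift +11.8° → track 130.9°, groundspeed 226.1 kt
Leg 4: heading 259.8°; drift -14.7° → track 245.1°, groundspeed 209.2 kt

Leg 1: track=218.5°, groundspeed=232.3 kt
Leg 2: track=145.4°, groundspeed=236.7 kt
Leg 3: track=130.9°, groundspeed=226.1 kt
Leg 4: track=245.1°, groundspeed=209.2 kt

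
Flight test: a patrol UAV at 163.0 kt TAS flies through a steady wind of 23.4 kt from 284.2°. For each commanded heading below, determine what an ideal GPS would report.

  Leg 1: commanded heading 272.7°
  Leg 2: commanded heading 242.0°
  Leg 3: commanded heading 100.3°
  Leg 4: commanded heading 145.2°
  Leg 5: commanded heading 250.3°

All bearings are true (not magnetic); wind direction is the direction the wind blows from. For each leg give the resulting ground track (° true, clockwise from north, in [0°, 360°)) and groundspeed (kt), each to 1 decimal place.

Leg 1: track=270.8°, groundspeed=140.1 kt
Leg 2: track=235.8°, groundspeed=146.5 kt
Leg 3: track=100.8°, groundspeed=186.4 kt
Leg 4: track=140.3°, groundspeed=181.3 kt
Leg 5: track=245.1°, groundspeed=144.2 kt

Leg 1: heading 272.7°; drift -1.9° → track 270.8°, groundspeed 140.1 kt
Leg 2: heading 242.0°; drift -6.2° → track 235.8°, groundspeed 146.5 kt
Leg 3: heading 100.3°; drift +0.5° → track 100.8°, groundspeed 186.4 kt
Leg 4: heading 145.2°; drift -4.9° → track 140.3°, groundspeed 181.3 kt
Leg 5: heading 250.3°; drift -5.2° → track 245.1°, groundspeed 144.2 kt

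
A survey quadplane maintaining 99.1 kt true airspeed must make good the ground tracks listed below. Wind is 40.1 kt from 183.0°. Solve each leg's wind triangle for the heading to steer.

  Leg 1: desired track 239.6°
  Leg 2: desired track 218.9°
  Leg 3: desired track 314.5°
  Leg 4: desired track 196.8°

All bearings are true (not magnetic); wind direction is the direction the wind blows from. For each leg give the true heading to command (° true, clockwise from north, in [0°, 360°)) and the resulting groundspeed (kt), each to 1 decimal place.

Leg 1: desired track 239.6°; wind correction -19.7° → command heading 219.9°, groundspeed 71.2 kt
Leg 2: desired track 218.9°; wind correction -13.7° → command heading 205.2°, groundspeed 63.8 kt
Leg 3: desired track 314.5°; wind correction -17.6° → command heading 296.9°, groundspeed 121.0 kt
Leg 4: desired track 196.8°; wind correction -5.5° → command heading 191.3°, groundspeed 59.7 kt

Leg 1: heading=219.9°, groundspeed=71.2 kt
Leg 2: heading=205.2°, groundspeed=63.8 kt
Leg 3: heading=296.9°, groundspeed=121.0 kt
Leg 4: heading=191.3°, groundspeed=59.7 kt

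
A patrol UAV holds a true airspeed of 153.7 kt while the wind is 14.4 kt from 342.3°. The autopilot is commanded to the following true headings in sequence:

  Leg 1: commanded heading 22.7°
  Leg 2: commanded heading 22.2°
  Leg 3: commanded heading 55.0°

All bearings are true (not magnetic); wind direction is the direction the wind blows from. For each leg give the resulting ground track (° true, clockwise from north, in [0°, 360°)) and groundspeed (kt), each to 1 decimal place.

Leg 1: track=26.4°, groundspeed=143.0 kt
Leg 2: track=25.9°, groundspeed=143.0 kt
Leg 3: track=60.3°, groundspeed=150.0 kt

Leg 1: heading 22.7°; drift +3.7° → track 26.4°, groundspeed 143.0 kt
Leg 2: heading 22.2°; drift +3.7° → track 25.9°, groundspeed 143.0 kt
Leg 3: heading 55.0°; drift +5.3° → track 60.3°, groundspeed 150.0 kt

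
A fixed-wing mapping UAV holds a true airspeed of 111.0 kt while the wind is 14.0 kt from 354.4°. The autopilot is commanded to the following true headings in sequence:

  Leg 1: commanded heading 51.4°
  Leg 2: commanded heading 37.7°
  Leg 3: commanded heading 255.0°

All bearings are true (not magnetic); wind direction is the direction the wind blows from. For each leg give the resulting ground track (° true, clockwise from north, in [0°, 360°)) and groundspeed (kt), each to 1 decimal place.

Leg 1: heading 51.4°; drift +6.5° → track 57.9°, groundspeed 104.0 kt
Leg 2: heading 37.7°; drift +5.4° → track 43.1°, groundspeed 101.3 kt
Leg 3: heading 255.0°; drift -7.0° → track 248.0°, groundspeed 114.1 kt

Leg 1: track=57.9°, groundspeed=104.0 kt
Leg 2: track=43.1°, groundspeed=101.3 kt
Leg 3: track=248.0°, groundspeed=114.1 kt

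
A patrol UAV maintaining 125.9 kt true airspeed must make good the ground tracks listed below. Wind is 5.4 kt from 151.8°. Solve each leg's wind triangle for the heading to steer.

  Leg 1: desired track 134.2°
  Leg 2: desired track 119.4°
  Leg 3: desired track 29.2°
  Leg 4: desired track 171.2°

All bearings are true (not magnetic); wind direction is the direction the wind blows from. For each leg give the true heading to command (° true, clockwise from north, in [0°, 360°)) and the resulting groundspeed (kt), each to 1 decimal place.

Leg 1: desired track 134.2°; wind correction +0.7° → command heading 134.9°, groundspeed 120.7 kt
Leg 2: desired track 119.4°; wind correction +1.3° → command heading 120.7°, groundspeed 121.3 kt
Leg 3: desired track 29.2°; wind correction +2.1° → command heading 31.3°, groundspeed 128.7 kt
Leg 4: desired track 171.2°; wind correction -0.8° → command heading 170.4°, groundspeed 120.8 kt

Leg 1: heading=134.9°, groundspeed=120.7 kt
Leg 2: heading=120.7°, groundspeed=121.3 kt
Leg 3: heading=31.3°, groundspeed=128.7 kt
Leg 4: heading=170.4°, groundspeed=120.8 kt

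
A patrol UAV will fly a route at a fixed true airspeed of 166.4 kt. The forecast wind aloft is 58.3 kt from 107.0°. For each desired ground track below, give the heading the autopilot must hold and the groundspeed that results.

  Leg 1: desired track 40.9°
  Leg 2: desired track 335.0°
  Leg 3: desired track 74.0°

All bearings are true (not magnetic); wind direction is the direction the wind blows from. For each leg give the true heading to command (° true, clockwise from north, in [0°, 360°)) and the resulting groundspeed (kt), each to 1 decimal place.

Leg 1: heading=59.6°, groundspeed=134.0 kt
Leg 2: heading=350.1°, groundspeed=199.7 kt
Leg 3: heading=85.0°, groundspeed=114.4 kt

Leg 1: desired track 40.9°; wind correction +18.7° → command heading 59.6°, groundspeed 134.0 kt
Leg 2: desired track 335.0°; wind correction +15.1° → command heading 350.1°, groundspeed 199.7 kt
Leg 3: desired track 74.0°; wind correction +11.0° → command heading 85.0°, groundspeed 114.4 kt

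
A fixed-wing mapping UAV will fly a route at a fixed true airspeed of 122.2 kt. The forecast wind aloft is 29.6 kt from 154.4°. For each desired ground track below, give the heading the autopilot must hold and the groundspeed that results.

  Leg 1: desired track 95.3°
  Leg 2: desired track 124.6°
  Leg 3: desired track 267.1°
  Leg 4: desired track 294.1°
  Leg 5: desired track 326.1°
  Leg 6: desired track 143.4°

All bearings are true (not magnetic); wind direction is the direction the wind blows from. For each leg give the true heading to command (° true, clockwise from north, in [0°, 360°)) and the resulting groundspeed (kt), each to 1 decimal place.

Leg 1: desired track 95.3°; wind correction +12.0° → command heading 107.3°, groundspeed 104.3 kt
Leg 2: desired track 124.6°; wind correction +6.9° → command heading 131.5°, groundspeed 95.6 kt
Leg 3: desired track 267.1°; wind correction -12.9° → command heading 254.2°, groundspeed 130.5 kt
Leg 4: desired track 294.1°; wind correction -9.0° → command heading 285.1°, groundspeed 143.3 kt
Leg 5: desired track 326.1°; wind correction -2.0° → command heading 324.1°, groundspeed 151.4 kt
Leg 6: desired track 143.4°; wind correction +2.6° → command heading 146.0°, groundspeed 93.0 kt

Leg 1: heading=107.3°, groundspeed=104.3 kt
Leg 2: heading=131.5°, groundspeed=95.6 kt
Leg 3: heading=254.2°, groundspeed=130.5 kt
Leg 4: heading=285.1°, groundspeed=143.3 kt
Leg 5: heading=324.1°, groundspeed=151.4 kt
Leg 6: heading=146.0°, groundspeed=93.0 kt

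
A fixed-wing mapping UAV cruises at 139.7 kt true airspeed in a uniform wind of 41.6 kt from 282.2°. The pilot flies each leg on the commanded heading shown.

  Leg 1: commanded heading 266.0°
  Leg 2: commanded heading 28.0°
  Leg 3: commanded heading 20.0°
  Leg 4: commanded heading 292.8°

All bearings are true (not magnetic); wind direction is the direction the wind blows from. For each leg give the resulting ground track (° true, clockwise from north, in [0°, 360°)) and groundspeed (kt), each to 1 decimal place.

Leg 1: track=259.4°, groundspeed=100.4 kt
Leg 2: track=42.8°, groundspeed=156.2 kt
Leg 3: track=35.8°, groundspeed=151.1 kt
Leg 4: track=297.2°, groundspeed=99.1 kt

Leg 1: heading 266.0°; drift -6.6° → track 259.4°, groundspeed 100.4 kt
Leg 2: heading 28.0°; drift +14.8° → track 42.8°, groundspeed 156.2 kt
Leg 3: heading 20.0°; drift +15.8° → track 35.8°, groundspeed 151.1 kt
Leg 4: heading 292.8°; drift +4.4° → track 297.2°, groundspeed 99.1 kt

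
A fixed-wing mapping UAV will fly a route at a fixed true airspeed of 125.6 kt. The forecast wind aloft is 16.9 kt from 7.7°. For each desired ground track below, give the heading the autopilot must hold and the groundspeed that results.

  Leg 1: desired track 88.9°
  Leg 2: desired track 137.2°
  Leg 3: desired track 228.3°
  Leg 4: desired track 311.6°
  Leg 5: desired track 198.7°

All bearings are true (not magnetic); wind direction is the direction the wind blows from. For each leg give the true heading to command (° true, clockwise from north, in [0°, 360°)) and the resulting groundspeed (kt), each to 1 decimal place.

Leg 1: heading=81.3°, groundspeed=121.9 kt
Leg 2: heading=131.2°, groundspeed=135.7 kt
Leg 3: heading=233.3°, groundspeed=137.9 kt
Leg 4: heading=318.0°, groundspeed=115.4 kt
Leg 5: heading=200.2°, groundspeed=142.1 kt

Leg 1: desired track 88.9°; wind correction -7.6° → command heading 81.3°, groundspeed 121.9 kt
Leg 2: desired track 137.2°; wind correction -6.0° → command heading 131.2°, groundspeed 135.7 kt
Leg 3: desired track 228.3°; wind correction +5.0° → command heading 233.3°, groundspeed 137.9 kt
Leg 4: desired track 311.6°; wind correction +6.4° → command heading 318.0°, groundspeed 115.4 kt
Leg 5: desired track 198.7°; wind correction +1.5° → command heading 200.2°, groundspeed 142.1 kt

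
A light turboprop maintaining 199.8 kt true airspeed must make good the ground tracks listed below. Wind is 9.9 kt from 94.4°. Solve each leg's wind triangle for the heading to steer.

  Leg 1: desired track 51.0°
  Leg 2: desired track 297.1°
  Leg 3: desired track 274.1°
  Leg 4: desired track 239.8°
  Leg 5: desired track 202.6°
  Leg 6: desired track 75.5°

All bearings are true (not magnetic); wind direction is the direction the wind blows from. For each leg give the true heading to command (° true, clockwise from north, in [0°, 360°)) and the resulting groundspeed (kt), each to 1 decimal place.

Leg 1: desired track 51.0°; wind correction +2.0° → command heading 53.0°, groundspeed 192.5 kt
Leg 2: desired track 297.1°; wind correction +1.1° → command heading 298.2°, groundspeed 208.9 kt
Leg 3: desired track 274.1°; wind correction +0.0° → command heading 274.1°, groundspeed 209.7 kt
Leg 4: desired track 239.8°; wind correction -1.6° → command heading 238.2°, groundspeed 207.9 kt
Leg 5: desired track 202.6°; wind correction -2.7° → command heading 199.9°, groundspeed 202.7 kt
Leg 6: desired track 75.5°; wind correction +0.9° → command heading 76.4°, groundspeed 190.4 kt

Leg 1: heading=53.0°, groundspeed=192.5 kt
Leg 2: heading=298.2°, groundspeed=208.9 kt
Leg 3: heading=274.1°, groundspeed=209.7 kt
Leg 4: heading=238.2°, groundspeed=207.9 kt
Leg 5: heading=199.9°, groundspeed=202.7 kt
Leg 6: heading=76.4°, groundspeed=190.4 kt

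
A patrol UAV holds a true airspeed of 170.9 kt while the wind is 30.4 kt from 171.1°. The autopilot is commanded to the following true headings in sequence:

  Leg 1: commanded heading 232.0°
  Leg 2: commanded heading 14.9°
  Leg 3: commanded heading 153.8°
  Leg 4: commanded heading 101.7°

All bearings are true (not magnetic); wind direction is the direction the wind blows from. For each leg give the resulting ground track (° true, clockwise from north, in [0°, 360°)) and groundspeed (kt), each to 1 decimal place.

Leg 1: track=241.7°, groundspeed=158.4 kt
Leg 2: track=11.4°, groundspeed=199.1 kt
Leg 3: track=150.2°, groundspeed=142.2 kt
Leg 4: track=91.6°, groundspeed=162.7 kt

Leg 1: heading 232.0°; drift +9.7° → track 241.7°, groundspeed 158.4 kt
Leg 2: heading 14.9°; drift -3.5° → track 11.4°, groundspeed 199.1 kt
Leg 3: heading 153.8°; drift -3.6° → track 150.2°, groundspeed 142.2 kt
Leg 4: heading 101.7°; drift -10.1° → track 91.6°, groundspeed 162.7 kt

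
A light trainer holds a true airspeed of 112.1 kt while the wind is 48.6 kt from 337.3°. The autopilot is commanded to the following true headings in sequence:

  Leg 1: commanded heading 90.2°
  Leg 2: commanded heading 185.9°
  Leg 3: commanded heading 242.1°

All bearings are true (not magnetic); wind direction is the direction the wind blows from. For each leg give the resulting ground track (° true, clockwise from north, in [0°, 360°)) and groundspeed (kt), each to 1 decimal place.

Leg 1: track=109.1°, groundspeed=138.4 kt
Leg 2: track=177.4°, groundspeed=156.5 kt
Leg 3: track=219.5°, groundspeed=126.2 kt

Leg 1: heading 90.2°; drift +18.9° → track 109.1°, groundspeed 138.4 kt
Leg 2: heading 185.9°; drift -8.5° → track 177.4°, groundspeed 156.5 kt
Leg 3: heading 242.1°; drift -22.6° → track 219.5°, groundspeed 126.2 kt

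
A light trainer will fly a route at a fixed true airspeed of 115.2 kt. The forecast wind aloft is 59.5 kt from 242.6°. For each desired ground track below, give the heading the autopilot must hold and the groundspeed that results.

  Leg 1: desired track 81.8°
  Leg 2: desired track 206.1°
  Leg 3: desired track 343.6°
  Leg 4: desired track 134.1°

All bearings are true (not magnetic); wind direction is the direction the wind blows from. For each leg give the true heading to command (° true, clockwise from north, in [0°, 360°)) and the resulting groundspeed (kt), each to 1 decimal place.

Leg 1: heading=91.6°, groundspeed=169.7 kt
Leg 2: heading=224.0°, groundspeed=61.8 kt
Leg 3: heading=313.1°, groundspeed=110.6 kt
Leg 4: heading=163.4°, groundspeed=119.3 kt

Leg 1: desired track 81.8°; wind correction +9.8° → command heading 91.6°, groundspeed 169.7 kt
Leg 2: desired track 206.1°; wind correction +17.9° → command heading 224.0°, groundspeed 61.8 kt
Leg 3: desired track 343.6°; wind correction -30.5° → command heading 313.1°, groundspeed 110.6 kt
Leg 4: desired track 134.1°; wind correction +29.3° → command heading 163.4°, groundspeed 119.3 kt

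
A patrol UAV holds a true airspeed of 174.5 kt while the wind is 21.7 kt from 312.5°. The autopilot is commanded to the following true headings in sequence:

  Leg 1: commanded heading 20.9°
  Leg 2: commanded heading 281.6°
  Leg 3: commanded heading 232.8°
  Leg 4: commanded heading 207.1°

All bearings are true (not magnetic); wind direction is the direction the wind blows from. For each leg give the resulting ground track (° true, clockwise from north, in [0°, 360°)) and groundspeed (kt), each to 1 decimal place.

Leg 1: track=27.8°, groundspeed=167.7 kt
Leg 2: track=277.5°, groundspeed=156.3 kt
Leg 3: track=225.7°, groundspeed=172.0 kt
Leg 4: track=200.5°, groundspeed=181.5 kt

Leg 1: heading 20.9°; drift +6.9° → track 27.8°, groundspeed 167.7 kt
Leg 2: heading 281.6°; drift -4.1° → track 277.5°, groundspeed 156.3 kt
Leg 3: heading 232.8°; drift -7.1° → track 225.7°, groundspeed 172.0 kt
Leg 4: heading 207.1°; drift -6.6° → track 200.5°, groundspeed 181.5 kt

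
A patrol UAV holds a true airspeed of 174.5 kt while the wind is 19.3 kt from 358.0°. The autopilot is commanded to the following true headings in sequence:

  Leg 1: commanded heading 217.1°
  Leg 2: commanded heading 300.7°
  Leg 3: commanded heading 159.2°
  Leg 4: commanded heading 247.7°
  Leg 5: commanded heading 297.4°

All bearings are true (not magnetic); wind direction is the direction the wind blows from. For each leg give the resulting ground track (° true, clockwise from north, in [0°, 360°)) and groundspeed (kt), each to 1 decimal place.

Leg 1: track=213.4°, groundspeed=189.9 kt
Leg 2: track=295.0°, groundspeed=164.9 kt
Leg 3: track=161.0°, groundspeed=192.9 kt
Leg 4: track=242.0°, groundspeed=182.1 kt
Leg 5: track=291.6°, groundspeed=165.9 kt

Leg 1: heading 217.1°; drift -3.7° → track 213.4°, groundspeed 189.9 kt
Leg 2: heading 300.7°; drift -5.7° → track 295.0°, groundspeed 164.9 kt
Leg 3: heading 159.2°; drift +1.8° → track 161.0°, groundspeed 192.9 kt
Leg 4: heading 247.7°; drift -5.7° → track 242.0°, groundspeed 182.1 kt
Leg 5: heading 297.4°; drift -5.8° → track 291.6°, groundspeed 165.9 kt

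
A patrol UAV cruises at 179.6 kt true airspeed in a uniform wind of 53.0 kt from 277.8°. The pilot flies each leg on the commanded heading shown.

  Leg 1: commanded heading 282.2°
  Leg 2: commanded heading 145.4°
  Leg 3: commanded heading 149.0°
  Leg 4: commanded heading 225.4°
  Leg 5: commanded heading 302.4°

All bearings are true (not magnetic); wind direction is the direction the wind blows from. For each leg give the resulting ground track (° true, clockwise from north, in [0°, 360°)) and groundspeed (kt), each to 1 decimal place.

Leg 1: track=284.0°, groundspeed=126.8 kt
Leg 2: track=135.1°, groundspeed=218.9 kt
Leg 3: track=138.0°, groundspeed=216.8 kt
Leg 4: track=209.5°, groundspeed=153.1 kt
Leg 5: track=311.9°, groundspeed=133.2 kt

Leg 1: heading 282.2°; drift +1.8° → track 284.0°, groundspeed 126.8 kt
Leg 2: heading 145.4°; drift -10.3° → track 135.1°, groundspeed 218.9 kt
Leg 3: heading 149.0°; drift -11.0° → track 138.0°, groundspeed 216.8 kt
Leg 4: heading 225.4°; drift -15.9° → track 209.5°, groundspeed 153.1 kt
Leg 5: heading 302.4°; drift +9.5° → track 311.9°, groundspeed 133.2 kt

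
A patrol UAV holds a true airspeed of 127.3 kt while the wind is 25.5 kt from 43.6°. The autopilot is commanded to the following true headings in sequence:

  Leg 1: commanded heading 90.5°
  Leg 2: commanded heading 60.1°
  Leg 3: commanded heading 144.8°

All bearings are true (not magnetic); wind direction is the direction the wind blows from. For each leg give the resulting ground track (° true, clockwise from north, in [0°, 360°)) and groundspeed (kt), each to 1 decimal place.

Leg 1: heading 90.5°; drift +9.6° → track 100.1°, groundspeed 111.4 kt
Leg 2: heading 60.1°; drift +4.0° → track 64.1°, groundspeed 103.1 kt
Leg 3: heading 144.8°; drift +10.7° → track 155.5°, groundspeed 134.6 kt

Leg 1: track=100.1°, groundspeed=111.4 kt
Leg 2: track=64.1°, groundspeed=103.1 kt
Leg 3: track=155.5°, groundspeed=134.6 kt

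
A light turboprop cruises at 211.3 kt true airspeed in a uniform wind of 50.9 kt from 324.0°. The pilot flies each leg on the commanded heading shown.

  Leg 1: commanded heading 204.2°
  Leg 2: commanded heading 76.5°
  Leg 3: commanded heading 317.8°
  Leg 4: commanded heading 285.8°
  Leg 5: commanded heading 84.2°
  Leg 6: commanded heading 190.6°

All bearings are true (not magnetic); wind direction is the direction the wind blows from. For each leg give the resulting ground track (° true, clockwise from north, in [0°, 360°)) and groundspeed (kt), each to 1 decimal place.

Leg 1: heading 204.2°; drift -10.6° → track 193.6°, groundspeed 240.7 kt
Leg 2: heading 76.5°; drift +11.5° → track 88.0°, groundspeed 235.5 kt
Leg 3: heading 317.8°; drift -2.0° → track 315.8°, groundspeed 160.8 kt
Leg 4: heading 285.8°; drift -10.4° → track 275.4°, groundspeed 174.2 kt
Leg 5: heading 84.2°; drift +10.5° → track 94.7°, groundspeed 241.0 kt
Leg 6: heading 190.6°; drift -8.5° → track 182.1°, groundspeed 249.0 kt

Leg 1: track=193.6°, groundspeed=240.7 kt
Leg 2: track=88.0°, groundspeed=235.5 kt
Leg 3: track=315.8°, groundspeed=160.8 kt
Leg 4: track=275.4°, groundspeed=174.2 kt
Leg 5: track=94.7°, groundspeed=241.0 kt
Leg 6: track=182.1°, groundspeed=249.0 kt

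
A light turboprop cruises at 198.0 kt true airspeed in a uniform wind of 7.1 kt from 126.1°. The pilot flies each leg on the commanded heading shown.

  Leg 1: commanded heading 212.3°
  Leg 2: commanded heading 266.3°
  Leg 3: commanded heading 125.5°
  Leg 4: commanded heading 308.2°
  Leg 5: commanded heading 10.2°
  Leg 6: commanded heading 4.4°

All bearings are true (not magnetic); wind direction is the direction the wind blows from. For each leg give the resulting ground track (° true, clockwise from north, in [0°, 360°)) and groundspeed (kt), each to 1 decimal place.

Leg 1: heading 212.3°; drift +2.1° → track 214.4°, groundspeed 197.7 kt
Leg 2: heading 266.3°; drift +1.3° → track 267.6°, groundspeed 203.5 kt
Leg 3: heading 125.5°; drift +0.0° → track 125.5°, groundspeed 190.9 kt
Leg 4: heading 308.2°; drift -0.1° → track 308.1°, groundspeed 205.1 kt
Leg 5: heading 10.2°; drift -1.8° → track 8.4°, groundspeed 201.2 kt
Leg 6: heading 4.4°; drift -1.7° → track 2.7°, groundspeed 201.8 kt

Leg 1: track=214.4°, groundspeed=197.7 kt
Leg 2: track=267.6°, groundspeed=203.5 kt
Leg 3: track=125.5°, groundspeed=190.9 kt
Leg 4: track=308.1°, groundspeed=205.1 kt
Leg 5: track=8.4°, groundspeed=201.2 kt
Leg 6: track=2.7°, groundspeed=201.8 kt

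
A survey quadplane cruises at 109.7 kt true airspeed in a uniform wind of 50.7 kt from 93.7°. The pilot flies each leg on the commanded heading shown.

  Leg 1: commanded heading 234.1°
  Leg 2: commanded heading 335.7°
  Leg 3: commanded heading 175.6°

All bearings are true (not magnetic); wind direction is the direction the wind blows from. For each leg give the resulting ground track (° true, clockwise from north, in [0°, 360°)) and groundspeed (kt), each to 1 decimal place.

Leg 1: track=246.4°, groundspeed=152.2 kt
Leg 2: track=317.2°, groundspeed=140.8 kt
Leg 3: track=201.7°, groundspeed=114.2 kt

Leg 1: heading 234.1°; drift +12.3° → track 246.4°, groundspeed 152.2 kt
Leg 2: heading 335.7°; drift -18.5° → track 317.2°, groundspeed 140.8 kt
Leg 3: heading 175.6°; drift +26.1° → track 201.7°, groundspeed 114.2 kt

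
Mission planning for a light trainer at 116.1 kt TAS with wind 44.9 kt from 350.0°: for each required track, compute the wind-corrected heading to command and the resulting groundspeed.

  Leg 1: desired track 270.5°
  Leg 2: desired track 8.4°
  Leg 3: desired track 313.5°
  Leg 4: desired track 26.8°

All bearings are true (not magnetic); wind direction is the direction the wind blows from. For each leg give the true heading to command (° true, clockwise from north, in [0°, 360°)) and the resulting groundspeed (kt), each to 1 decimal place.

Leg 1: heading=292.8°, groundspeed=99.2 kt
Leg 2: heading=1.4°, groundspeed=72.6 kt
Leg 3: heading=326.8°, groundspeed=76.9 kt
Leg 4: heading=13.4°, groundspeed=77.0 kt

Leg 1: desired track 270.5°; wind correction +22.3° → command heading 292.8°, groundspeed 99.2 kt
Leg 2: desired track 8.4°; wind correction -7.0° → command heading 1.4°, groundspeed 72.6 kt
Leg 3: desired track 313.5°; wind correction +13.3° → command heading 326.8°, groundspeed 76.9 kt
Leg 4: desired track 26.8°; wind correction -13.4° → command heading 13.4°, groundspeed 77.0 kt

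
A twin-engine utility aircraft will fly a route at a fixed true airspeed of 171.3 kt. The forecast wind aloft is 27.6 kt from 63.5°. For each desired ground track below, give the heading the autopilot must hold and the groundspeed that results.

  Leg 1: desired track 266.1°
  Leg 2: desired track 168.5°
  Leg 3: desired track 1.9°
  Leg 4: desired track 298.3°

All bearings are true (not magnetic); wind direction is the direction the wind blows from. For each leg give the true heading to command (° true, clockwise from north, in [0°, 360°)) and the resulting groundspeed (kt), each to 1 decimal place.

Leg 1: heading=269.6°, groundspeed=196.5 kt
Leg 2: heading=159.5°, groundspeed=176.4 kt
Leg 3: heading=10.0°, groundspeed=156.4 kt
Leg 4: heading=305.9°, groundspeed=185.7 kt

Leg 1: desired track 266.1°; wind correction +3.5° → command heading 269.6°, groundspeed 196.5 kt
Leg 2: desired track 168.5°; wind correction -9.0° → command heading 159.5°, groundspeed 176.4 kt
Leg 3: desired track 1.9°; wind correction +8.1° → command heading 10.0°, groundspeed 156.4 kt
Leg 4: desired track 298.3°; wind correction +7.6° → command heading 305.9°, groundspeed 185.7 kt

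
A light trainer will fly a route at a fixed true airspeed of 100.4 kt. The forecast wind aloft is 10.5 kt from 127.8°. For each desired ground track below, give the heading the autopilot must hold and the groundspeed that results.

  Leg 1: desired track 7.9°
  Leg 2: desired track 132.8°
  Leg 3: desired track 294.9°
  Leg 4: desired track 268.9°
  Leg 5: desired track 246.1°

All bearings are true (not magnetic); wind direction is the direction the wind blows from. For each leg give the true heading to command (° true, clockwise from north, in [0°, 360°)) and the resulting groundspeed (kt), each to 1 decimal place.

Leg 1: heading=13.1°, groundspeed=105.2 kt
Leg 2: heading=132.3°, groundspeed=89.9 kt
Leg 3: heading=293.6°, groundspeed=110.6 kt
Leg 4: heading=265.1°, groundspeed=108.4 kt
Leg 5: heading=240.8°, groundspeed=105.0 kt

Leg 1: desired track 7.9°; wind correction +5.2° → command heading 13.1°, groundspeed 105.2 kt
Leg 2: desired track 132.8°; wind correction -0.5° → command heading 132.3°, groundspeed 89.9 kt
Leg 3: desired track 294.9°; wind correction -1.3° → command heading 293.6°, groundspeed 110.6 kt
Leg 4: desired track 268.9°; wind correction -3.8° → command heading 265.1°, groundspeed 108.4 kt
Leg 5: desired track 246.1°; wind correction -5.3° → command heading 240.8°, groundspeed 105.0 kt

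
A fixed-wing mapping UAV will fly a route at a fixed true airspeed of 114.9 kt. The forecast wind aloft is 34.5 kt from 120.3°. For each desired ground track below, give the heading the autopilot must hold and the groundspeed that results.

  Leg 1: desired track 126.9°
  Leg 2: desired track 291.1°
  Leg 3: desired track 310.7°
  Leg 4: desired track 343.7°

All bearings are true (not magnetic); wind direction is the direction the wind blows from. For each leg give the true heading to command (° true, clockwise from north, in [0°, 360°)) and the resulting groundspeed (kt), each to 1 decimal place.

Leg 1: heading=124.9°, groundspeed=80.6 kt
Leg 2: heading=288.3°, groundspeed=148.8 kt
Leg 3: heading=313.8°, groundspeed=148.7 kt
Leg 4: heading=355.6°, groundspeed=137.5 kt

Leg 1: desired track 126.9°; wind correction -2.0° → command heading 124.9°, groundspeed 80.6 kt
Leg 2: desired track 291.1°; wind correction -2.8° → command heading 288.3°, groundspeed 148.8 kt
Leg 3: desired track 310.7°; wind correction +3.1° → command heading 313.8°, groundspeed 148.7 kt
Leg 4: desired track 343.7°; wind correction +11.9° → command heading 355.6°, groundspeed 137.5 kt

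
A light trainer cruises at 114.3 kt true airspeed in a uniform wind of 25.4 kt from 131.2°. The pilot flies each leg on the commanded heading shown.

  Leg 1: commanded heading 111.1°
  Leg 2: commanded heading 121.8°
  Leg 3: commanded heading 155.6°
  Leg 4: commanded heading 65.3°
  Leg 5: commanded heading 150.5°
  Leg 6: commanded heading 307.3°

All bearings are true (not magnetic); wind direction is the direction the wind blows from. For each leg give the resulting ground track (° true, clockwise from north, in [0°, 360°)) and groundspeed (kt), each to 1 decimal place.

Leg 1: track=105.6°, groundspeed=90.9 kt
Leg 2: track=119.1°, groundspeed=89.3 kt
Leg 3: track=162.2°, groundspeed=91.8 kt
Leg 4: track=52.7°, groundspeed=106.5 kt
Leg 5: track=155.8°, groundspeed=90.7 kt
Leg 6: track=308.0°, groundspeed=139.7 kt

Leg 1: heading 111.1°; drift -5.5° → track 105.6°, groundspeed 90.9 kt
Leg 2: heading 121.8°; drift -2.7° → track 119.1°, groundspeed 89.3 kt
Leg 3: heading 155.6°; drift +6.6° → track 162.2°, groundspeed 91.8 kt
Leg 4: heading 65.3°; drift -12.6° → track 52.7°, groundspeed 106.5 kt
Leg 5: heading 150.5°; drift +5.3° → track 155.8°, groundspeed 90.7 kt
Leg 6: heading 307.3°; drift +0.7° → track 308.0°, groundspeed 139.7 kt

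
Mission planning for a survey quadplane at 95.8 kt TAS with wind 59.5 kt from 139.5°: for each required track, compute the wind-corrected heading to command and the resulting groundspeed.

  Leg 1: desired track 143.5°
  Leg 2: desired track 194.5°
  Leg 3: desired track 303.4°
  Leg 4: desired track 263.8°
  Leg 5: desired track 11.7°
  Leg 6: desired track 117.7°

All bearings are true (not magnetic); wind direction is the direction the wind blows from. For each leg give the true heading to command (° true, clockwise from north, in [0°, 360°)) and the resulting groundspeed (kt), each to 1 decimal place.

Leg 1: heading=141.0°, groundspeed=36.4 kt
Leg 2: heading=163.9°, groundspeed=48.3 kt
Leg 3: heading=293.5°, groundspeed=151.5 kt
Leg 4: heading=232.9°, groundspeed=115.8 kt
Leg 5: heading=41.1°, groundspeed=119.9 kt
Leg 6: heading=131.0°, groundspeed=38.0 kt

Leg 1: desired track 143.5°; wind correction -2.5° → command heading 141.0°, groundspeed 36.4 kt
Leg 2: desired track 194.5°; wind correction -30.6° → command heading 163.9°, groundspeed 48.3 kt
Leg 3: desired track 303.4°; wind correction -9.9° → command heading 293.5°, groundspeed 151.5 kt
Leg 4: desired track 263.8°; wind correction -30.9° → command heading 232.9°, groundspeed 115.8 kt
Leg 5: desired track 11.7°; wind correction +29.4° → command heading 41.1°, groundspeed 119.9 kt
Leg 6: desired track 117.7°; wind correction +13.3° → command heading 131.0°, groundspeed 38.0 kt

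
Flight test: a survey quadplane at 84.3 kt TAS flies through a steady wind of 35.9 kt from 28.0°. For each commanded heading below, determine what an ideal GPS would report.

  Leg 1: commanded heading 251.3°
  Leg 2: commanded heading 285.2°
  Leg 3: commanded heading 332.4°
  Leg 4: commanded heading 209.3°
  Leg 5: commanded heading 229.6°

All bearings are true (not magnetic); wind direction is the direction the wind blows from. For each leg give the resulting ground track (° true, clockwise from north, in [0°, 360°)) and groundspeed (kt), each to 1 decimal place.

Leg 1: track=238.7°, groundspeed=113.1 kt
Leg 2: track=264.4°, groundspeed=98.7 kt
Leg 3: track=307.6°, groundspeed=70.5 kt
Leg 4: track=208.9°, groundspeed=120.2 kt
Leg 5: track=223.2°, groundspeed=118.4 kt

Leg 1: heading 251.3°; drift -12.6° → track 238.7°, groundspeed 113.1 kt
Leg 2: heading 285.2°; drift -20.8° → track 264.4°, groundspeed 98.7 kt
Leg 3: heading 332.4°; drift -24.8° → track 307.6°, groundspeed 70.5 kt
Leg 4: heading 209.3°; drift -0.4° → track 208.9°, groundspeed 120.2 kt
Leg 5: heading 229.6°; drift -6.4° → track 223.2°, groundspeed 118.4 kt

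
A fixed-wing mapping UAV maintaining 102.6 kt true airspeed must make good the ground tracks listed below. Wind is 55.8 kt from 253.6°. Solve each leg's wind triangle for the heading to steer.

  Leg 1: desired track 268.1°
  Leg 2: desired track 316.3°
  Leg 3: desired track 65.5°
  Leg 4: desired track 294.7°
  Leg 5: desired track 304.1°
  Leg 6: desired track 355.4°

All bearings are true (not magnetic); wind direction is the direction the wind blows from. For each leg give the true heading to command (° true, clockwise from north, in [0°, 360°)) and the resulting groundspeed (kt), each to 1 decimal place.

Leg 1: desired track 268.1°; wind correction -7.8° → command heading 260.3°, groundspeed 47.6 kt
Leg 2: desired track 316.3°; wind correction -28.9° → command heading 287.4°, groundspeed 64.2 kt
Leg 3: desired track 65.5°; wind correction -4.4° → command heading 61.1°, groundspeed 157.5 kt
Leg 4: desired track 294.7°; wind correction -20.9° → command heading 273.8°, groundspeed 53.8 kt
Leg 5: desired track 304.1°; wind correction -24.8° → command heading 279.3°, groundspeed 57.6 kt
Leg 6: desired track 355.4°; wind correction -32.2° → command heading 323.2°, groundspeed 98.3 kt

Leg 1: heading=260.3°, groundspeed=47.6 kt
Leg 2: heading=287.4°, groundspeed=64.2 kt
Leg 3: heading=61.1°, groundspeed=157.5 kt
Leg 4: heading=273.8°, groundspeed=53.8 kt
Leg 5: heading=279.3°, groundspeed=57.6 kt
Leg 6: heading=323.2°, groundspeed=98.3 kt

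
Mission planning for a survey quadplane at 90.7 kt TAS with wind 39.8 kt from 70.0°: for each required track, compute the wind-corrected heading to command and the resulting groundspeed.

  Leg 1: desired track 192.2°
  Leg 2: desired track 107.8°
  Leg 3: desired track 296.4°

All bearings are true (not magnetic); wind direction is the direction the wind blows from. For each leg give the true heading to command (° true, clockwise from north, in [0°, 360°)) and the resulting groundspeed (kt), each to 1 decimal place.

Leg 1: desired track 192.2°; wind correction -21.8° → command heading 170.4°, groundspeed 105.4 kt
Leg 2: desired track 107.8°; wind correction -15.6° → command heading 92.2°, groundspeed 55.9 kt
Leg 3: desired track 296.4°; wind correction +18.5° → command heading 314.9°, groundspeed 113.4 kt

Leg 1: heading=170.4°, groundspeed=105.4 kt
Leg 2: heading=92.2°, groundspeed=55.9 kt
Leg 3: heading=314.9°, groundspeed=113.4 kt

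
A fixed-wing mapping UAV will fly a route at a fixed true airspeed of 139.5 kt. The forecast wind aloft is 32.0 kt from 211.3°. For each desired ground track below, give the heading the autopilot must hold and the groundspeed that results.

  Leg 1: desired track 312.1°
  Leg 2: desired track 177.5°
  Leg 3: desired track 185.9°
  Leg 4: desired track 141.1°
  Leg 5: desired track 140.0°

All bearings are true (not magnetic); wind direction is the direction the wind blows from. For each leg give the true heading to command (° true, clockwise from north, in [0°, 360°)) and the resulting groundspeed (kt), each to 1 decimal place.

Leg 1: desired track 312.1°; wind correction -13.0° → command heading 299.1°, groundspeed 141.9 kt
Leg 2: desired track 177.5°; wind correction +7.3° → command heading 184.8°, groundspeed 111.8 kt
Leg 3: desired track 185.9°; wind correction +5.6° → command heading 191.5°, groundspeed 109.9 kt
Leg 4: desired track 141.1°; wind correction +12.5° → command heading 153.6°, groundspeed 125.4 kt
Leg 5: desired track 140.0°; wind correction +12.5° → command heading 152.5°, groundspeed 125.9 kt

Leg 1: heading=299.1°, groundspeed=141.9 kt
Leg 2: heading=184.8°, groundspeed=111.8 kt
Leg 3: heading=191.5°, groundspeed=109.9 kt
Leg 4: heading=153.6°, groundspeed=125.4 kt
Leg 5: heading=152.5°, groundspeed=125.9 kt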